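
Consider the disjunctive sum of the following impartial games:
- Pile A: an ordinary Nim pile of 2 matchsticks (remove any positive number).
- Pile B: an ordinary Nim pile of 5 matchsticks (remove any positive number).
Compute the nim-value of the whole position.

7

Pile A is a plain Nim pile of size 2, so its Grundy value is 2.
Pile B is a plain Nim pile of size 5, so its Grundy value is 5.
The value of a disjunctive sum is the nim-sum of the parts.
Combined value = 2 ⊕ 5 = 7.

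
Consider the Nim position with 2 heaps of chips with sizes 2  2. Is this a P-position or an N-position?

Bitwise XOR of the heap sizes:
  10  (2)
  10  (2)
  --
  00  (0)
The nim-sum is 0, so this is a P-position: the player to move is in a losing position under optimal play.

P-position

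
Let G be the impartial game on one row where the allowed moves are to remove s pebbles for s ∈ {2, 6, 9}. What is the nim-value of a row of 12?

Build the Grundy sequence with g(k) = mex{g(k−s) : s ∈ {2, 6, 9}, s ≤ k}:
k:     0  1  2  3  4  5  6  7  8  9 10 11 12
g(k):  0  0  1  1  0  0  1  1  0  2  1  3  0
So g(12) = 0.

0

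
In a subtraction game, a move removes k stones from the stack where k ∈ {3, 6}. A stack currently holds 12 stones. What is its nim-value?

Compute g(0), g(1), … for moves {3, 6}:
g(0) = mex{} = 0
g(1) = mex{} = 0
g(2) = mex{} = 0
g(3) = mex{0} = 1
g(4) = mex{0} = 1
g(5) = mex{0} = 1
g(6) = mex{0,1} = 2
g(7) = mex{0,1} = 2
g(8) = mex{0,1} = 2
g(9) = mex{1,2} = 0
g(10) = mex{1,2} = 0
g(11) = mex{1,2} = 0
g(12) = mex{0,2} = 1
So g(12) = 1.

1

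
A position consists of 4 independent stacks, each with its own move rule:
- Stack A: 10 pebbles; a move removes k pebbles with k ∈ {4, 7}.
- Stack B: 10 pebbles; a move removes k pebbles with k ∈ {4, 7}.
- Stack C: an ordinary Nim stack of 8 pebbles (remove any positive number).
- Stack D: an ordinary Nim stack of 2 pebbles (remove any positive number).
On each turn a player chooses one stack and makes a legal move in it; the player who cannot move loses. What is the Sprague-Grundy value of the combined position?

10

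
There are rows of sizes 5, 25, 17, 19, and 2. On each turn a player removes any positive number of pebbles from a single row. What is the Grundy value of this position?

Compute the nim-sum pairwise:
5 ⊕ 25 = 28
28 ⊕ 17 = 13
13 ⊕ 19 = 30
30 ⊕ 2 = 28

28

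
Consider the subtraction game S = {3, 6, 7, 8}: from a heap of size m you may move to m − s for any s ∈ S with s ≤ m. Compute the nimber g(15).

1

Compute g(0), g(1), … for moves {3, 6, 7, 8}:
k:     0  1  2  3  4  5  6  7  8  9 10 11 12 13 14 15
g(k):  0  0  0  1  1  1  2  2  2  3  3  0  0  0  1  1
So g(15) = 1.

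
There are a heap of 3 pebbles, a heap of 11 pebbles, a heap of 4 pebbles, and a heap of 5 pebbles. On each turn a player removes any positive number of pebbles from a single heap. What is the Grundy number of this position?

9

Nim-sum: 3 ⊕ 11 ⊕ 4 ⊕ 5 = 9.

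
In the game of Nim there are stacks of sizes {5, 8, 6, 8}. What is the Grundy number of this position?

Write each in binary and XOR column by column:
  0101  (5)
  1000  (8)
  0110  (6)
  1000  (8)
  ----
  0011  (3)

3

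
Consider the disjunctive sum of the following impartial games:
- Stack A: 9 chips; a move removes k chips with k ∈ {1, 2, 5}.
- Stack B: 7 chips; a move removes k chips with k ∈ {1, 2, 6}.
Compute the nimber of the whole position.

For stack A, compute g(0), g(1), … with moves {1, 2, 5}:
k:     0  1  2  3  4  5  6  7  8  9
g(k):  0  1  2  0  1  2  0  1  2  0
So g(9) = 0.
Build the Grundy sequence for stack B with g(k) = mex{g(k−s) : s ∈ {1, 2, 6}, s ≤ k}:
g(0) = mex{} = 0
g(1) = mex{0} = 1
g(2) = mex{0,1} = 2
g(3) = mex{1,2} = 0
g(4) = mex{0,2} = 1
g(5) = mex{0,1} = 2
g(6) = mex{0,1,2} = 3
g(7) = mex{1,2,3} = 0
So g(7) = 0.
By the Sprague-Grundy theorem, the Grundy value of a sum of independent games is the XOR of the component values.
Combined value = 0 ⊕ 0 = 0.

0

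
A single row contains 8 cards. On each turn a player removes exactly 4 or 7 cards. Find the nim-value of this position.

Build the Grundy sequence with g(k) = mex{g(k−s) : s ∈ {4, 7}, s ≤ k}:
k:     0  1  2  3  4  5  6  7  8
g(k):  0  0  0  0  1  1  1  1  2
So g(8) = 2.

2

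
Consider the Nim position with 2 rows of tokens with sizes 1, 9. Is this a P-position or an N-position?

N-position

Nim-sum: 1 XOR 9 = 8.
The nim-sum is 8 ≠ 0, so this is an N-position: the player to move can win.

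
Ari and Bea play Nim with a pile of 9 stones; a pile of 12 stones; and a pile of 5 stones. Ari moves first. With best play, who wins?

Bea wins

Write each in binary and XOR column by column:
  1001  (9)
  1100  (12)
  0101  (5)
  ----
  0000  (0)
The nim-sum is 0, so this is a P-position: the player to move is in a losing position under optimal play; Ari is about to move from it and so loses — Bea wins.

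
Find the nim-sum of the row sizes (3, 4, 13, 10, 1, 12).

13

Compute the nim-sum pairwise:
3 ⊕ 4 = 7
7 ⊕ 13 = 10
10 ⊕ 10 = 0
0 ⊕ 1 = 1
1 ⊕ 12 = 13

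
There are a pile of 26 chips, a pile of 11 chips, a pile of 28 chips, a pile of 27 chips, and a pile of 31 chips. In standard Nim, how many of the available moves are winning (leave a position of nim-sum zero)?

5

Nim-sum: 26 ^ 11 ^ 28 ^ 27 ^ 31 = 9.
The overall nim-sum is X = 9. A pile of size p has a winning move iff p XOR X < p (reduce it to p XOR X).
  26: 26 XOR 9 = 19 < 26 — winning move (to 19).
  11: 11 XOR 9 = 2 < 11 — winning move (to 2).
  28: 28 XOR 9 = 21 < 28 — winning move (to 21).
  27: 27 XOR 9 = 18 < 27 — winning move (to 18).
  31: 31 XOR 9 = 22 < 31 — winning move (to 22).
That gives 5 winning moves.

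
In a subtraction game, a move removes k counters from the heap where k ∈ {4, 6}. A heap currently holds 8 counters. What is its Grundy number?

2

Build the Grundy sequence with g(k) = mex{g(k−s) : s ∈ {4, 6}, s ≤ k}:
k:     0  1  2  3  4  5  6  7  8
g(k):  0  0  0  0  1  1  1  1  2
So g(8) = 2.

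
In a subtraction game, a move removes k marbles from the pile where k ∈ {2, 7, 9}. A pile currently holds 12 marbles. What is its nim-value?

2

Grundy values for subtraction set {2, 7, 9}:
g(0) = mex{} = 0
g(1) = mex{} = 0
g(2) = mex{0} = 1
g(3) = mex{0} = 1
g(4) = mex{1} = 0
g(5) = mex{1} = 0
g(6) = mex{0} = 1
g(7) = mex{0} = 1
g(8) = mex{0,1} = 2
g(9) = mex{0,1} = 2
g(10) = mex{0,1,2} = 3
g(11) = mex{0,1,2} = 3
g(12) = mex{0,1,3} = 2
So g(12) = 2.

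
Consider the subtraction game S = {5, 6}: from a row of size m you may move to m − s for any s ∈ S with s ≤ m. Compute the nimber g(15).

Compute g(0), g(1), … for moves {5, 6}:
k:     0  1  2  3  4  5  6  7  8  9 10 11 12 13 14 15
g(k):  0  0  0  0  0  1  1  1  1  1  2  0  0  0  0  0
So g(15) = 0.

0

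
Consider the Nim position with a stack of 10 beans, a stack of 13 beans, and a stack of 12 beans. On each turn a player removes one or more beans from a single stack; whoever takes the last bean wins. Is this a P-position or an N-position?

N-position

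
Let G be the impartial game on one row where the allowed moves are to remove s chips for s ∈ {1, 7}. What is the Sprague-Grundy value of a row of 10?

Grundy values for subtraction set {1, 7}:
k:     0  1  2  3  4  5  6  7  8  9 10
g(k):  0  1  0  1  0  1  0  1  0  1  0
So g(10) = 0.

0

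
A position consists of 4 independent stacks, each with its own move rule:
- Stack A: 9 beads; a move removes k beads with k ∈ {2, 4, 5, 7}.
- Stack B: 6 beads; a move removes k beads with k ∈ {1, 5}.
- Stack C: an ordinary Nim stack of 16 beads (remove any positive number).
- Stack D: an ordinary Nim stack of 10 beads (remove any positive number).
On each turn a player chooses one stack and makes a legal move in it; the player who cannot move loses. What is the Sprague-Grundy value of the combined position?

26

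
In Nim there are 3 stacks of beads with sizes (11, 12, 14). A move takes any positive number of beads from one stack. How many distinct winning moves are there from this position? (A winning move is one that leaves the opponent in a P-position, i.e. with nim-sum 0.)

Nim-sum: 11 XOR 12 XOR 14 = 9.
The overall nim-sum is X = 9. A stack of size p has a winning move iff p XOR X < p (reduce it to p XOR X).
  11: 11 XOR 9 = 2 < 11 — winning move (to 2).
  12: 12 XOR 9 = 5 < 12 — winning move (to 5).
  14: 14 XOR 9 = 7 < 14 — winning move (to 7).
That gives 3 winning moves.

3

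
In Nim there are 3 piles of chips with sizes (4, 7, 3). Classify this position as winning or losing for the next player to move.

Losing position

In binary:
  100  (4)
  111  (7)
  011  (3)
  ---
  000  (0)
The nim-sum is 0, so this is a P-position: the player to move is in a losing position under optimal play.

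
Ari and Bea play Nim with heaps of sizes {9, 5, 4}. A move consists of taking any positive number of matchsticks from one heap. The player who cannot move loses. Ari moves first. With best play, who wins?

Ari wins

Compute the nim-sum pairwise:
9 XOR 5 = 12
12 XOR 4 = 8
The nim-sum is 8 ≠ 0, so this is an N-position: the player to move can win; Ari has a winning move.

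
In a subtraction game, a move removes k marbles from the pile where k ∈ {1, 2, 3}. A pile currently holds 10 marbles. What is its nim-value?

2

Grundy values for subtraction set {1, 2, 3}:
k:     0  1  2  3  4  5  6  7  8  9 10
g(k):  0  1  2  3  0  1  2  3  0  1  2
So g(10) = 2.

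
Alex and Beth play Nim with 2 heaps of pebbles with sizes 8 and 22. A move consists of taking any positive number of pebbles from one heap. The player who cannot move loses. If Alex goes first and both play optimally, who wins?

Write each in binary and XOR column by column:
  01000  (8)
  10110  (22)
  -----
  11110  (30)
The nim-sum is 30 ≠ 0, so this is an N-position: the player to move can win; Alex has a winning move.

Alex wins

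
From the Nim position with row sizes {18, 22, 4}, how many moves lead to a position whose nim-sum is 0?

Bitwise XOR of the heap sizes:
  10010  (18)
  10110  (22)
  00100  (4)
  -----
  00000  (0)
The nim-sum is already 0, so every move leaves a nonzero nim-sum — there are no winning moves.

0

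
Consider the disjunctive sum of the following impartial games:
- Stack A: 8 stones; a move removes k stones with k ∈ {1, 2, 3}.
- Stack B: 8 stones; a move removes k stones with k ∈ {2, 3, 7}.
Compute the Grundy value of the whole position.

1

Grundy values for stack A (subtraction set {1, 2, 3}):
g(0) = mex{} = 0
g(1) = mex{0} = 1
g(2) = mex{0,1} = 2
g(3) = mex{0,1,2} = 3
g(4) = mex{1,2,3} = 0
g(5) = mex{0,2,3} = 1
g(6) = mex{0,1,3} = 2
g(7) = mex{0,1,2} = 3
g(8) = mex{1,2,3} = 0
So g(8) = 0.
Build the Grundy sequence for stack B with g(k) = mex{g(k−s) : s ∈ {2, 3, 7}, s ≤ k}:
g(0) = mex{} = 0
g(1) = mex{} = 0
g(2) = mex{0} = 1
g(3) = mex{0} = 1
g(4) = mex{0,1} = 2
g(5) = mex{1} = 0
g(6) = mex{1,2} = 0
g(7) = mex{0,2} = 1
g(8) = mex{0} = 1
So g(8) = 1.
The value of a disjunctive sum is the nim-sum of the parts.
Combined value = 0 XOR 1 = 1.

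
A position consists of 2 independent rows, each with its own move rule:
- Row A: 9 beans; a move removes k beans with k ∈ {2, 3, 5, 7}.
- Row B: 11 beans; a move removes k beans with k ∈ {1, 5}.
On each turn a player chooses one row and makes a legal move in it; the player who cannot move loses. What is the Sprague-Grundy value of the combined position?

1

Build the Grundy sequence for row A with g(k) = mex{g(k−s) : s ∈ {2, 3, 5, 7}, s ≤ k}:
g(0) = mex{} = 0
g(1) = mex{} = 0
g(2) = mex{0} = 1
g(3) = mex{0} = 1
g(4) = mex{0,1} = 2
g(5) = mex{0,1} = 2
g(6) = mex{0,1,2} = 3
g(7) = mex{0,1,2} = 3
g(8) = mex{0,1,2,3} = 4
g(9) = mex{1,2,3} = 0
So g(9) = 0.
For row B, compute g(0), g(1), … with moves {1, 5}:
g(0) = mex{} = 0
g(1) = mex{0} = 1
g(2) = mex{1} = 0
g(3) = mex{0} = 1
g(4) = mex{1} = 0
g(5) = mex{0} = 1
g(6) = mex{1} = 0
g(7) = mex{0} = 1
g(8) = mex{1} = 0
g(9) = mex{0} = 1
g(10) = mex{1} = 0
g(11) = mex{0} = 1
So g(11) = 1.
The value of a disjunctive sum is the nim-sum of the parts.
Combined value = 0 XOR 1 = 1.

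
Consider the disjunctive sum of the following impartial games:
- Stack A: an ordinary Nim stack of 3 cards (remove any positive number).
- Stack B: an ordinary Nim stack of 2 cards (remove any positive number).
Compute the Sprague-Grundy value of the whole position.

1

Stack A is a plain Nim stack of size 3, so its Grundy value is 3.
Stack B is a plain Nim stack of size 2, so its Grundy value is 2.
By the Sprague-Grundy theorem, the Grundy value of a sum of independent games is the XOR of the component values.
Combined value = 3 XOR 2 = 1.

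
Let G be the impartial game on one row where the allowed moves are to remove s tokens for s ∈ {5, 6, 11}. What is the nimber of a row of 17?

Compute g(0), g(1), … for moves {5, 6, 11}:
k:     0  1  2  3  4  5  6  7  8  9 10 11 12 13 14 15 16 17
g(k):  0  0  0  0  0  1  1  1  1  1  2  2  2  2  2  3  0  0
So g(17) = 0.

0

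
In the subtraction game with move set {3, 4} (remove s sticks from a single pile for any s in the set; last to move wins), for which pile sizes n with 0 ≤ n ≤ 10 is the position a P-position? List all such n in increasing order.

0, 1, 2, 7, 8, 9

Compute g(0), g(1), … for moves {3, 4}:
g(0) = mex{} = 0
g(1) = mex{} = 0
g(2) = mex{} = 0
g(3) = mex{0} = 1
g(4) = mex{0} = 1
g(5) = mex{0} = 1
g(6) = mex{0,1} = 2
g(7) = mex{1} = 0
g(8) = mex{1} = 0
g(9) = mex{1,2} = 0
g(10) = mex{0,2} = 1
The P-positions (g = 0) in 0..10 are 0, 1, 2, 7, 8, 9.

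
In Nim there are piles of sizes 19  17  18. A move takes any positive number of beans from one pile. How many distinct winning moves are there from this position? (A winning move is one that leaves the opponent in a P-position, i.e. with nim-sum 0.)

Compute the nim-sum pairwise:
19 ⊕ 17 = 2
2 ⊕ 18 = 16
The overall nim-sum is X = 16. A pile of size p has a winning move iff p XOR X < p (reduce it to p XOR X).
  19: 19 XOR 16 = 3 < 19 — winning move (to 3).
  17: 17 XOR 16 = 1 < 17 — winning move (to 1).
  18: 18 XOR 16 = 2 < 18 — winning move (to 2).
That gives 3 winning moves.

3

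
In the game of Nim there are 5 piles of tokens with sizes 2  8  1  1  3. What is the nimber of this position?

9

Bitwise XOR of the heap sizes:
  0010  (2)
  1000  (8)
  0001  (1)
  0001  (1)
  0011  (3)
  ----
  1001  (9)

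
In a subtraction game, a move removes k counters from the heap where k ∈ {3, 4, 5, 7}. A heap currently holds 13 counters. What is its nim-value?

Compute g(0), g(1), … for moves {3, 4, 5, 7}:
k:     0  1  2  3  4  5  6  7  8  9 10 11 12 13
g(k):  0  0  0  1  1  1  2  2  2  3  0  0  0  1
So g(13) = 1.

1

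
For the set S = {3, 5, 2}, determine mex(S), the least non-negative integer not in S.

0 is not in the set, so the mex is 0.

0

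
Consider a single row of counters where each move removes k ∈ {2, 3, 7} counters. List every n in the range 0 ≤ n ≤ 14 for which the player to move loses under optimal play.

Build the Grundy sequence with g(k) = mex{g(k−s) : s ∈ {2, 3, 7}, s ≤ k}:
g(0) = mex{} = 0
g(1) = mex{} = 0
g(2) = mex{0} = 1
g(3) = mex{0} = 1
g(4) = mex{0,1} = 2
g(5) = mex{1} = 0
g(6) = mex{1,2} = 0
g(7) = mex{0,2} = 1
g(8) = mex{0} = 1
g(9) = mex{0,1} = 2
g(10) = mex{1} = 0
g(11) = mex{1,2} = 0
g(12) = mex{0,2} = 1
g(13) = mex{0} = 1
g(14) = mex{0,1} = 2
The P-positions (g = 0) in 0..14 are 0, 1, 5, 6, 10, 11.

0, 1, 5, 6, 10, 11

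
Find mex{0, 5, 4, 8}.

1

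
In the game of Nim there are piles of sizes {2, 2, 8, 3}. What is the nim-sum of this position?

11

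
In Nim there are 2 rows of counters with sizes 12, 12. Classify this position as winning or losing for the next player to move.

Losing position

Compute the nim-sum pairwise:
12 ^ 12 = 0
The nim-sum is 0, so this is a P-position: the player to move is in a losing position under optimal play.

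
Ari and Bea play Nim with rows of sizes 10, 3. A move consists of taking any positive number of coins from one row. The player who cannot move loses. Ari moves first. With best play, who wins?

Ari wins

Compute the nim-sum pairwise:
10 ^ 3 = 9
The nim-sum is 9 ≠ 0, so this is an N-position: the player to move can win; Ari has a winning move.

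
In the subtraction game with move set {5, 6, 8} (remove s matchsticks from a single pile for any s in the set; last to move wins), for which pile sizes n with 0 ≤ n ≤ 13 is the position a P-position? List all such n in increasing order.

0, 1, 2, 3, 4, 13

Compute g(0), g(1), … for moves {5, 6, 8}:
k:     0  1  2  3  4  5  6  7  8  9 10 11 12 13
g(k):  0  0  0  0  0  1  1  1  1  1  2  2  2  0
The P-positions (g = 0) in 0..13 are 0, 1, 2, 3, 4, 13.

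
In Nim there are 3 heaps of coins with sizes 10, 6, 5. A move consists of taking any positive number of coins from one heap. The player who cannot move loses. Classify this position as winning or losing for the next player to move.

Bitwise XOR of the heap sizes:
  1010  (10)
  0110  (6)
  0101  (5)
  ----
  1001  (9)
The nim-sum is 9 ≠ 0, so this is an N-position: the player to move can win.

Winning position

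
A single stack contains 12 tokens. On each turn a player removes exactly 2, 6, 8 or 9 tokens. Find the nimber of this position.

2

Build the Grundy sequence with g(k) = mex{g(k−s) : s ∈ {2, 6, 8, 9}, s ≤ k}:
g(0) = mex{} = 0
g(1) = mex{} = 0
g(2) = mex{0} = 1
g(3) = mex{0} = 1
g(4) = mex{1} = 0
g(5) = mex{1} = 0
g(6) = mex{0} = 1
g(7) = mex{0} = 1
g(8) = mex{0,1} = 2
g(9) = mex{0,1} = 2
g(10) = mex{0,1,2} = 3
g(11) = mex{0,1,2} = 3
g(12) = mex{0,1,3} = 2
So g(12) = 2.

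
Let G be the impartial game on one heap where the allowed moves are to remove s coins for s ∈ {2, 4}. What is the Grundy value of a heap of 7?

0

Compute g(0), g(1), … for moves {2, 4}:
g(0) = mex{} = 0
g(1) = mex{} = 0
g(2) = mex{0} = 1
g(3) = mex{0} = 1
g(4) = mex{0,1} = 2
g(5) = mex{0,1} = 2
g(6) = mex{1,2} = 0
g(7) = mex{1,2} = 0
So g(7) = 0.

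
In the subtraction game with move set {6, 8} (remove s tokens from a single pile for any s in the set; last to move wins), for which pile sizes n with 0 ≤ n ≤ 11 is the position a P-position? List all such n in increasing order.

0, 1, 2, 3, 4, 5

Build the Grundy sequence with g(k) = mex{g(k−s) : s ∈ {6, 8}, s ≤ k}:
k:     0  1  2  3  4  5  6  7  8  9 10 11
g(k):  0  0  0  0  0  0  1  1  1  1  1  1
The P-positions (g = 0) in 0..11 are 0, 1, 2, 3, 4, 5.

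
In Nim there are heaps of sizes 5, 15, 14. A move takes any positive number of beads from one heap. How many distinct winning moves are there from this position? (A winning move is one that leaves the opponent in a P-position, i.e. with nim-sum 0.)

3

Nim-sum: 5 XOR 15 XOR 14 = 4.
The overall nim-sum is X = 4. A heap of size p has a winning move iff p XOR X < p (reduce it to p XOR X).
  5: 5 XOR 4 = 1 < 5 — winning move (to 1).
  15: 15 XOR 4 = 11 < 15 — winning move (to 11).
  14: 14 XOR 4 = 10 < 14 — winning move (to 10).
That gives 3 winning moves.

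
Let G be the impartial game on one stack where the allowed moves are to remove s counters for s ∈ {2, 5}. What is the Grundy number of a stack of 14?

0

Grundy values for subtraction set {2, 5}:
k:     0  1  2  3  4  5  6  7  8  9 10 11 12 13 14
g(k):  0  0  1  1  0  2  1  0  0  1  1  0  2  1  0
So g(14) = 0.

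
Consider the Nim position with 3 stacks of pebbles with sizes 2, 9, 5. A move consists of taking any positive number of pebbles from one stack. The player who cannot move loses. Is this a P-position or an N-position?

In binary:
  0010  (2)
  1001  (9)
  0101  (5)
  ----
  1110  (14)
The nim-sum is 14 ≠ 0, so this is an N-position: the player to move can win.

N-position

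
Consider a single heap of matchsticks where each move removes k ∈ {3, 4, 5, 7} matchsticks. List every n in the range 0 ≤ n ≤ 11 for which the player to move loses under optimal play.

Build the Grundy sequence with g(k) = mex{g(k−s) : s ∈ {3, 4, 5, 7}, s ≤ k}:
g(0) = mex{} = 0
g(1) = mex{} = 0
g(2) = mex{} = 0
g(3) = mex{0} = 1
g(4) = mex{0} = 1
g(5) = mex{0} = 1
g(6) = mex{0,1} = 2
g(7) = mex{0,1} = 2
g(8) = mex{0,1} = 2
g(9) = mex{0,1,2} = 3
g(10) = mex{1,2} = 0
g(11) = mex{1,2} = 0
The P-positions (g = 0) in 0..11 are 0, 1, 2, 10, 11.

0, 1, 2, 10, 11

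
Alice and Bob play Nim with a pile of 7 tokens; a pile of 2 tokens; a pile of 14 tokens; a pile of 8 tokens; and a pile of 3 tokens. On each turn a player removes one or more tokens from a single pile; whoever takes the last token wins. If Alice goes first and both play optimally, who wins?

Compute the nim-sum pairwise:
7 ⊕ 2 = 5
5 ⊕ 14 = 11
11 ⊕ 8 = 3
3 ⊕ 3 = 0
The nim-sum is 0, so this is a P-position: the player to move is in a losing position under optimal play; Alice is about to move from it and so loses — Bob wins.

Bob wins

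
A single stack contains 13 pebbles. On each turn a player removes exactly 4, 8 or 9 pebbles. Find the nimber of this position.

Compute g(0), g(1), … for moves {4, 8, 9}:
k:     0  1  2  3  4  5  6  7  8  9 10 11 12 13
g(k):  0  0  0  0  1  1  1  1  2  2  2  2  3  0
So g(13) = 0.

0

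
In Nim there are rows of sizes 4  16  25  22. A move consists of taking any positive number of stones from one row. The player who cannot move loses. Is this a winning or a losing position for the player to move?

Winning position

Write each in binary and XOR column by column:
  00100  (4)
  10000  (16)
  11001  (25)
  10110  (22)
  -----
  11011  (27)
The nim-sum is 27 ≠ 0, so this is an N-position: the player to move can win.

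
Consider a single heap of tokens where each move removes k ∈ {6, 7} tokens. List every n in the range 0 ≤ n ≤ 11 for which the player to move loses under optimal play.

0, 1, 2, 3, 4, 5

Grundy values for subtraction set {6, 7}:
g(0) = mex{} = 0
g(1) = mex{} = 0
g(2) = mex{} = 0
g(3) = mex{} = 0
g(4) = mex{} = 0
g(5) = mex{} = 0
g(6) = mex{0} = 1
g(7) = mex{0} = 1
g(8) = mex{0} = 1
g(9) = mex{0} = 1
g(10) = mex{0} = 1
g(11) = mex{0} = 1
The P-positions (g = 0) in 0..11 are 0, 1, 2, 3, 4, 5.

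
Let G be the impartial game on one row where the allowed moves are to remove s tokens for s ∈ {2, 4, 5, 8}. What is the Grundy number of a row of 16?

0

Build the Grundy sequence with g(k) = mex{g(k−s) : s ∈ {2, 4, 5, 8}, s ≤ k}:
k:     0  1  2  3  4  5  6  7  8  9 10 11 12 13 14 15 16
g(k):  0  0  1  1  2  2  3  0  4  1  0  2  1  0  2  1  0
So g(16) = 0.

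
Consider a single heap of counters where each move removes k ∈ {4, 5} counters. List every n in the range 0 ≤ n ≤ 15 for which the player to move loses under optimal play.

0, 1, 2, 3, 9, 10, 11, 12

Build the Grundy sequence with g(k) = mex{g(k−s) : s ∈ {4, 5}, s ≤ k}:
k:     0  1  2  3  4  5  6  7  8  9 10 11 12 13 14 15
g(k):  0  0  0  0  1  1  1  1  2  0  0  0  0  1  1  1
The P-positions (g = 0) in 0..15 are 0, 1, 2, 3, 9, 10, 11, 12.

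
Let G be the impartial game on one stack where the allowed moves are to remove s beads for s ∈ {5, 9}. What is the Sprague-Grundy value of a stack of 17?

0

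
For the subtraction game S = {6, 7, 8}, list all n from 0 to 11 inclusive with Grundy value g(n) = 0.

0, 1, 2, 3, 4, 5

Build the Grundy sequence with g(k) = mex{g(k−s) : s ∈ {6, 7, 8}, s ≤ k}:
g(0) = mex{} = 0
g(1) = mex{} = 0
g(2) = mex{} = 0
g(3) = mex{} = 0
g(4) = mex{} = 0
g(5) = mex{} = 0
g(6) = mex{0} = 1
g(7) = mex{0} = 1
g(8) = mex{0} = 1
g(9) = mex{0} = 1
g(10) = mex{0} = 1
g(11) = mex{0} = 1
The P-positions (g = 0) in 0..11 are 0, 1, 2, 3, 4, 5.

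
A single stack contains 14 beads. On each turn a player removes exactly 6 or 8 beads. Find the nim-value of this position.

0

Build the Grundy sequence with g(k) = mex{g(k−s) : s ∈ {6, 8}, s ≤ k}:
g(0) = mex{} = 0
g(1) = mex{} = 0
g(2) = mex{} = 0
g(3) = mex{} = 0
g(4) = mex{} = 0
g(5) = mex{} = 0
g(6) = mex{0} = 1
g(7) = mex{0} = 1
g(8) = mex{0} = 1
g(9) = mex{0} = 1
g(10) = mex{0} = 1
g(11) = mex{0} = 1
g(12) = mex{0,1} = 2
g(13) = mex{0,1} = 2
g(14) = mex{1} = 0
So g(14) = 0.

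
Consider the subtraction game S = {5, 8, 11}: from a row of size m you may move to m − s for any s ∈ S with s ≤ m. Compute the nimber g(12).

Compute g(0), g(1), … for moves {5, 8, 11}:
g(0) = mex{} = 0
g(1) = mex{} = 0
g(2) = mex{} = 0
g(3) = mex{} = 0
g(4) = mex{} = 0
g(5) = mex{0} = 1
g(6) = mex{0} = 1
g(7) = mex{0} = 1
g(8) = mex{0} = 1
g(9) = mex{0} = 1
g(10) = mex{0,1} = 2
g(11) = mex{0,1} = 2
g(12) = mex{0,1} = 2
So g(12) = 2.

2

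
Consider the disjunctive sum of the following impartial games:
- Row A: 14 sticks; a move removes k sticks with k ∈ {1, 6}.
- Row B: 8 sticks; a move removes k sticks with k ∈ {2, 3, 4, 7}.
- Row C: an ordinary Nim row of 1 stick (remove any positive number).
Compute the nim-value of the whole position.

0

For row A, compute g(0), g(1), … with moves {1, 6}:
g(0) = mex{} = 0
g(1) = mex{0} = 1
g(2) = mex{1} = 0
g(3) = mex{0} = 1
g(4) = mex{1} = 0
g(5) = mex{0} = 1
g(6) = mex{0,1} = 2
g(7) = mex{1,2} = 0
g(8) = mex{0} = 1
g(9) = mex{1} = 0
g(10) = mex{0} = 1
g(11) = mex{1} = 0
g(12) = mex{0,2} = 1
g(13) = mex{0,1} = 2
g(14) = mex{1,2} = 0
So g(14) = 0.
Build the Grundy sequence for row B with g(k) = mex{g(k−s) : s ∈ {2, 3, 4, 7}, s ≤ k}:
g(0) = mex{} = 0
g(1) = mex{} = 0
g(2) = mex{0} = 1
g(3) = mex{0} = 1
g(4) = mex{0,1} = 2
g(5) = mex{0,1} = 2
g(6) = mex{1,2} = 0
g(7) = mex{0,1,2} = 3
g(8) = mex{0,2} = 1
So g(8) = 1.
Row C is a plain Nim row of size 1, so its Grundy value is 1.
The value of a disjunctive sum is the nim-sum of the parts.
Combined value = 0 XOR 1 XOR 1 = 0.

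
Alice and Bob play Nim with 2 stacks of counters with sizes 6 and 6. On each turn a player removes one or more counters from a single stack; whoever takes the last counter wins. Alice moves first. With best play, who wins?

Nim-sum: 6 XOR 6 = 0.
The nim-sum is 0, so this is a P-position: the player to move is in a losing position under optimal play; Alice is about to move from it and so loses — Bob wins.

Bob wins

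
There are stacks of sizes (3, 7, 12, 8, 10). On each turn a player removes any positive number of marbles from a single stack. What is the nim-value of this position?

10

Write each in binary and XOR column by column:
  0011  (3)
  0111  (7)
  1100  (12)
  1000  (8)
  1010  (10)
  ----
  1010  (10)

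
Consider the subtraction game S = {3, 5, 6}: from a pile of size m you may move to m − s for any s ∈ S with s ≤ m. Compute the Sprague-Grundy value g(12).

Build the Grundy sequence with g(k) = mex{g(k−s) : s ∈ {3, 5, 6}, s ≤ k}:
k:     0  1  2  3  4  5  6  7  8  9 10 11 12
g(k):  0  0  0  1  1  1  2  2  2  0  0  0  1
So g(12) = 1.

1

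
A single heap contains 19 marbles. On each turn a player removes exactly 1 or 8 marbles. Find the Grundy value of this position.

Compute g(0), g(1), … for moves {1, 8}:
k:     0  1  2  3  4  5  6  7  8  9 10 11 12 13 14 15 16 17 18 19
g(k):  0  1  0  1  0  1  0  1  2  0  1  0  1  0  1  0  1  2  0  1
So g(19) = 1.

1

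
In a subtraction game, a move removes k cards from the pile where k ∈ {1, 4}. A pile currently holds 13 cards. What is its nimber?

1

Compute g(0), g(1), … for moves {1, 4}:
k:     0  1  2  3  4  5  6  7  8  9 10 11 12 13
g(k):  0  1  0  1  2  0  1  0  1  2  0  1  0  1
So g(13) = 1.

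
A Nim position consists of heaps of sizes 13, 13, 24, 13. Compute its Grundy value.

21

Compute the nim-sum pairwise:
13 ⊕ 13 = 0
0 ⊕ 24 = 24
24 ⊕ 13 = 21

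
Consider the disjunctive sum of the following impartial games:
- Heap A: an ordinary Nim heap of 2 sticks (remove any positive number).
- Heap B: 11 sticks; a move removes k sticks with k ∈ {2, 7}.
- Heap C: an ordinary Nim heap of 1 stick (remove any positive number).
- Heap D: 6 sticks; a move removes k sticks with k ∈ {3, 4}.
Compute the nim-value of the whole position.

Heap A is a plain Nim heap of size 2, so its Grundy value is 2.
Grundy values for heap B (subtraction set {2, 7}):
k:     0  1  2  3  4  5  6  7  8  9 10 11
g(k):  0  0  1  1  0  0  1  1  2  0  0  1
So g(11) = 1.
Heap C is a plain Nim heap of size 1, so its Grundy value is 1.
Grundy values for heap D (subtraction set {3, 4}):
k:     0  1  2  3  4  5  6
g(k):  0  0  0  1  1  1  2
So g(6) = 2.
By the Sprague-Grundy theorem, the Grundy value of a sum of independent games is the XOR of the component values.
Combined value = 2 ⊕ 1 ⊕ 1 ⊕ 2 = 0.

0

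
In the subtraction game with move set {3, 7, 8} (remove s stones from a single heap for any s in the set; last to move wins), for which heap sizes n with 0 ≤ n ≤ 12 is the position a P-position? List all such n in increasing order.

Build the Grundy sequence with g(k) = mex{g(k−s) : s ∈ {3, 7, 8}, s ≤ k}:
k:     0  1  2  3  4  5  6  7  8  9 10 11 12
g(k):  0  0  0  1  1  1  0  2  2  1  3  0  0
The P-positions (g = 0) in 0..12 are 0, 1, 2, 6, 11, 12.

0, 1, 2, 6, 11, 12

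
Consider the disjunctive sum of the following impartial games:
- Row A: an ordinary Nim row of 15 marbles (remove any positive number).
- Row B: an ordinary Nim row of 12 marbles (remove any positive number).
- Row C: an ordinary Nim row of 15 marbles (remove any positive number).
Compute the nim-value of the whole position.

Row A is a plain Nim row of size 15, so its Grundy value is 15.
Row B is a plain Nim row of size 12, so its Grundy value is 12.
Row C is a plain Nim row of size 15, so its Grundy value is 15.
The value of a disjunctive sum is the nim-sum of the parts.
Combined value = 15 ⊕ 12 ⊕ 15 = 12.

12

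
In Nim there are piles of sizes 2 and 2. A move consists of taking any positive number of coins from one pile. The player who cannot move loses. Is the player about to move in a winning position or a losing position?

Losing position

Bitwise XOR of the heap sizes:
  10  (2)
  10  (2)
  --
  00  (0)
The nim-sum is 0, so this is a P-position: the player to move is in a losing position under optimal play.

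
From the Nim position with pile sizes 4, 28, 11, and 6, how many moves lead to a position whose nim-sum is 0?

Compute the nim-sum pairwise:
4 XOR 28 = 24
24 XOR 11 = 19
19 XOR 6 = 21
The overall nim-sum is X = 21. A pile of size p has a winning move iff p XOR X < p (reduce it to p XOR X).
  4: 4 XOR 21 = 17 ≥ 4 — no move.
  28: 28 XOR 21 = 9 < 28 — winning move (to 9).
  11: 11 XOR 21 = 30 ≥ 11 — no move.
  6: 6 XOR 21 = 19 ≥ 6 — no move.
That gives 1 winning move.

1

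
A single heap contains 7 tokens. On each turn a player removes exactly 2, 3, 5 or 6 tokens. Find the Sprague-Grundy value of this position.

3

Compute g(0), g(1), … for moves {2, 3, 5, 6}:
k:     0  1  2  3  4  5  6  7
g(k):  0  0  1  1  2  2  3  3
So g(7) = 3.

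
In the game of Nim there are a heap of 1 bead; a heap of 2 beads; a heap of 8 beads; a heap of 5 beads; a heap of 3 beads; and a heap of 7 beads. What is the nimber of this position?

10

Compute the nim-sum pairwise:
1 ^ 2 = 3
3 ^ 8 = 11
11 ^ 5 = 14
14 ^ 3 = 13
13 ^ 7 = 10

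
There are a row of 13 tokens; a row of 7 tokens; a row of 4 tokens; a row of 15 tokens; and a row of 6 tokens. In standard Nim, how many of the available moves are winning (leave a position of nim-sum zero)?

Compute the nim-sum pairwise:
13 ⊕ 7 = 10
10 ⊕ 4 = 14
14 ⊕ 15 = 1
1 ⊕ 6 = 7
The overall nim-sum is X = 7. A row of size p has a winning move iff p XOR X < p (reduce it to p XOR X).
  13: 13 XOR 7 = 10 < 13 — winning move (to 10).
  7: 7 XOR 7 = 0 < 7 — winning move (to 0).
  4: 4 XOR 7 = 3 < 4 — winning move (to 3).
  15: 15 XOR 7 = 8 < 15 — winning move (to 8).
  6: 6 XOR 7 = 1 < 6 — winning move (to 1).
That gives 5 winning moves.

5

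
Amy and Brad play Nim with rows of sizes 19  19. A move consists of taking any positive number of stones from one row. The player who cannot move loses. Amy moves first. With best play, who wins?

Brad wins

Nim-sum: 19 XOR 19 = 0.
The nim-sum is 0, so this is a P-position: the player to move is in a losing position under optimal play; Amy is about to move from it and so loses — Brad wins.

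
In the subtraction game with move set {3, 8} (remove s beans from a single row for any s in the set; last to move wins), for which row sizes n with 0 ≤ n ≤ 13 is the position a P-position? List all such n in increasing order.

0, 1, 2, 6, 7, 11, 12, 13

Grundy values for subtraction set {3, 8}:
k:     0  1  2  3  4  5  6  7  8  9 10 11 12 13
g(k):  0  0  0  1  1  1  0  0  2  1  1  0  0  0
The P-positions (g = 0) in 0..13 are 0, 1, 2, 6, 7, 11, 12, 13.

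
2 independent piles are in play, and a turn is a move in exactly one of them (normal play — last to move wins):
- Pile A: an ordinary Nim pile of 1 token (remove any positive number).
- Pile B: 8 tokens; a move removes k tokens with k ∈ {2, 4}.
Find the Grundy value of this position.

Pile A is a plain Nim pile of size 1, so its Grundy value is 1.
Grundy values for pile B (subtraction set {2, 4}):
k:     0  1  2  3  4  5  6  7  8
g(k):  0  0  1  1  2  2  0  0  1
So g(8) = 1.
By the Sprague-Grundy theorem, the Grundy value of a sum of independent games is the XOR of the component values.
Combined value = 1 XOR 1 = 0.

0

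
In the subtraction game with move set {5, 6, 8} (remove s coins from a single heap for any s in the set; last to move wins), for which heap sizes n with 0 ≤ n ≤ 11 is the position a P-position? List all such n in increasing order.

0, 1, 2, 3, 4

Grundy values for subtraction set {5, 6, 8}:
g(0) = mex{} = 0
g(1) = mex{} = 0
g(2) = mex{} = 0
g(3) = mex{} = 0
g(4) = mex{} = 0
g(5) = mex{0} = 1
g(6) = mex{0} = 1
g(7) = mex{0} = 1
g(8) = mex{0} = 1
g(9) = mex{0} = 1
g(10) = mex{0,1} = 2
g(11) = mex{0,1} = 2
The P-positions (g = 0) in 0..11 are 0, 1, 2, 3, 4.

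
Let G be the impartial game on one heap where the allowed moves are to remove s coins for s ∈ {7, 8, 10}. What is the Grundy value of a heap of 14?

2

Grundy values for subtraction set {7, 8, 10}:
k:     0  1  2  3  4  5  6  7  8  9 10 11 12 13 14
g(k):  0  0  0  0  0  0  0  1  1  1  1  1  1  1  2
So g(14) = 2.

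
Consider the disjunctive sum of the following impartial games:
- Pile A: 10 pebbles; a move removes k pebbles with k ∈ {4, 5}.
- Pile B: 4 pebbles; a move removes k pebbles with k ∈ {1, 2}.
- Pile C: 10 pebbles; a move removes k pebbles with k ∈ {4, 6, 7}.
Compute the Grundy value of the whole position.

For pile A, compute g(0), g(1), … with moves {4, 5}:
k:     0  1  2  3  4  5  6  7  8  9 10
g(k):  0  0  0  0  1  1  1  1  2  0  0
So g(10) = 0.
Grundy values for pile B (subtraction set {1, 2}):
g(0) = mex{} = 0
g(1) = mex{0} = 1
g(2) = mex{0,1} = 2
g(3) = mex{1,2} = 0
g(4) = mex{0,2} = 1
So g(4) = 1.
Grundy values for pile C (subtraction set {4, 6, 7}):
g(0) = mex{} = 0
g(1) = mex{} = 0
g(2) = mex{} = 0
g(3) = mex{} = 0
g(4) = mex{0} = 1
g(5) = mex{0} = 1
g(6) = mex{0} = 1
g(7) = mex{0} = 1
g(8) = mex{0,1} = 2
g(9) = mex{0,1} = 2
g(10) = mex{0,1} = 2
So g(10) = 2.
The value of a disjunctive sum is the nim-sum of the parts.
Combined value = 0 ⊕ 1 ⊕ 2 = 3.

3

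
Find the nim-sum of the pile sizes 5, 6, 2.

Nim-sum: 5 ⊕ 6 ⊕ 2 = 1.

1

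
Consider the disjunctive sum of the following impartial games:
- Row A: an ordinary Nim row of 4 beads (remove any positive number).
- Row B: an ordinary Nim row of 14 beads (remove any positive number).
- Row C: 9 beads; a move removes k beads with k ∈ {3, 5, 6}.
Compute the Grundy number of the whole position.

10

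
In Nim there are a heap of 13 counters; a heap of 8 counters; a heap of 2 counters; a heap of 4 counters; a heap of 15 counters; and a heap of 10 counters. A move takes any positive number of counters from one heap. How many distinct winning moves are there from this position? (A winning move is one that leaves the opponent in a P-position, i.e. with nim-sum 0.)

In binary:
  1101  (13)
  1000  (8)
  0010  (2)
  0100  (4)
  1111  (15)
  1010  (10)
  ----
  0110  (6)
The overall nim-sum is X = 6. A heap of size p has a winning move iff p XOR X < p (reduce it to p XOR X).
  13: 13 XOR 6 = 11 < 13 — winning move (to 11).
  8: 8 XOR 6 = 14 ≥ 8 — no move.
  2: 2 XOR 6 = 4 ≥ 2 — no move.
  4: 4 XOR 6 = 2 < 4 — winning move (to 2).
  15: 15 XOR 6 = 9 < 15 — winning move (to 9).
  10: 10 XOR 6 = 12 ≥ 10 — no move.
That gives 3 winning moves.

3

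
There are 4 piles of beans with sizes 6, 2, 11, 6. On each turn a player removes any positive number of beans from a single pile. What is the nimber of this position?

9

Compute the nim-sum pairwise:
6 ⊕ 2 = 4
4 ⊕ 11 = 15
15 ⊕ 6 = 9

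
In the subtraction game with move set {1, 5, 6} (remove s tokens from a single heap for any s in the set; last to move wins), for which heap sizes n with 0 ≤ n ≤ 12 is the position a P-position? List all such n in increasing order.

Build the Grundy sequence with g(k) = mex{g(k−s) : s ∈ {1, 5, 6}, s ≤ k}:
g(0) = mex{} = 0
g(1) = mex{0} = 1
g(2) = mex{1} = 0
g(3) = mex{0} = 1
g(4) = mex{1} = 0
g(5) = mex{0} = 1
g(6) = mex{0,1} = 2
g(7) = mex{0,1,2} = 3
g(8) = mex{0,1,3} = 2
g(9) = mex{0,1,2} = 3
g(10) = mex{0,1,3} = 2
g(11) = mex{1,2} = 0
g(12) = mex{0,2,3} = 1
The P-positions (g = 0) in 0..12 are 0, 2, 4, 11.

0, 2, 4, 11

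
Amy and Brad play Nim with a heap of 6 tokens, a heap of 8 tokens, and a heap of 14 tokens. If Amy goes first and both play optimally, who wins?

Brad wins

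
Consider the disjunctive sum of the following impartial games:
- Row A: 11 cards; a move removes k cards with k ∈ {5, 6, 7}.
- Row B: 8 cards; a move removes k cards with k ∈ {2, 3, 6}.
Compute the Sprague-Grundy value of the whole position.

0

For row A, compute g(0), g(1), … with moves {5, 6, 7}:
g(0) = mex{} = 0
g(1) = mex{} = 0
g(2) = mex{} = 0
g(3) = mex{} = 0
g(4) = mex{} = 0
g(5) = mex{0} = 1
g(6) = mex{0} = 1
g(7) = mex{0} = 1
g(8) = mex{0} = 1
g(9) = mex{0} = 1
g(10) = mex{0,1} = 2
g(11) = mex{0,1} = 2
So g(11) = 2.
Build the Grundy sequence for row B with g(k) = mex{g(k−s) : s ∈ {2, 3, 6}, s ≤ k}:
g(0) = mex{} = 0
g(1) = mex{} = 0
g(2) = mex{0} = 1
g(3) = mex{0} = 1
g(4) = mex{0,1} = 2
g(5) = mex{1} = 0
g(6) = mex{0,1,2} = 3
g(7) = mex{0,2} = 1
g(8) = mex{0,1,3} = 2
So g(8) = 2.
The value of a disjunctive sum is the nim-sum of the parts.
Combined value = 2 ⊕ 2 = 0.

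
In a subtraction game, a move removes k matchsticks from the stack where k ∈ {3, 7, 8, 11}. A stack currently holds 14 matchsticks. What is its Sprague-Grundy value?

4

Build the Grundy sequence with g(k) = mex{g(k−s) : s ∈ {3, 7, 8, 11}, s ≤ k}:
g(0) = mex{} = 0
g(1) = mex{} = 0
g(2) = mex{} = 0
g(3) = mex{0} = 1
g(4) = mex{0} = 1
g(5) = mex{0} = 1
g(6) = mex{1} = 0
g(7) = mex{0,1} = 2
g(8) = mex{0,1} = 2
g(9) = mex{0} = 1
g(10) = mex{0,1,2} = 3
g(11) = mex{0,1,2} = 3
g(12) = mex{0,1} = 2
g(13) = mex{0,1,3} = 2
g(14) = mex{0,1,2,3} = 4
So g(14) = 4.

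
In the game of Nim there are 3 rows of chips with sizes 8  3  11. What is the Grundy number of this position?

Bitwise XOR of the heap sizes:
  1000  (8)
  0011  (3)
  1011  (11)
  ----
  0000  (0)

0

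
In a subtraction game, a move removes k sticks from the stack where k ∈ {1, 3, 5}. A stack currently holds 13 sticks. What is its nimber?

1

Compute g(0), g(1), … for moves {1, 3, 5}:
g(0) = mex{} = 0
g(1) = mex{0} = 1
g(2) = mex{1} = 0
g(3) = mex{0} = 1
g(4) = mex{1} = 0
g(5) = mex{0} = 1
g(6) = mex{1} = 0
g(7) = mex{0} = 1
g(8) = mex{1} = 0
g(9) = mex{0} = 1
g(10) = mex{1} = 0
g(11) = mex{0} = 1
g(12) = mex{1} = 0
g(13) = mex{0} = 1
So g(13) = 1.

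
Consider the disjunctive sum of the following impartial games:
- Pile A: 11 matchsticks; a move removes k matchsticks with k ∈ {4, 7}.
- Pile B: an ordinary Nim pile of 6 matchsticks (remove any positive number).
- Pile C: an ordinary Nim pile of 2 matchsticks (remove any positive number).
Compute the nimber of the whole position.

4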